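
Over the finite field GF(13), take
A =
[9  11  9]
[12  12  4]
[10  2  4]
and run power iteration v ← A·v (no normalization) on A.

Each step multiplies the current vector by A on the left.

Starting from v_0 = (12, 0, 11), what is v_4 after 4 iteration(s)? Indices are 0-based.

v_0 = (12, 0, 11).
v_1 = A·v_0 = (12, 6, 8).
v_2 = A·v_1 = (12, 1, 8).
v_3 = A·v_2 = (9, 6, 11).
v_4 = A·v_3 = (12, 3, 3).

v_4 = (12, 3, 3)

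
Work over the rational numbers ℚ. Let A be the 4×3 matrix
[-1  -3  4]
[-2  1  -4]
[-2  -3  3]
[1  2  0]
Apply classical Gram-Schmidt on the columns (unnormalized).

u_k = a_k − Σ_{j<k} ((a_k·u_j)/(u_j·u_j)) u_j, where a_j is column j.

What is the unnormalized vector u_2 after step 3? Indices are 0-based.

u_2 = (79/149, -6/149, 109/149, 285/149)

Step 1: u_0 = a_0 = (-1, -2, -2, 1).
Step 2: u_1 = a_1 − (9/10)·u_0 = (-21/10, 14/5, -6/5, 11/10).
Step 3: u_2 = a_2 − (-1/5)·u_0 − (-232/149)·u_1 = (79/149, -6/149, 109/149, 285/149).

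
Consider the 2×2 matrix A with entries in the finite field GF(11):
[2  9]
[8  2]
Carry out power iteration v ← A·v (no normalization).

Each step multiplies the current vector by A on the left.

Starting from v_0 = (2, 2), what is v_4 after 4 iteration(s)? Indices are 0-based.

v_4 = (6, 0)

v_0 = (2, 2).
v_1 = A·v_0 = (0, 9).
v_2 = A·v_1 = (4, 7).
v_3 = A·v_2 = (5, 2).
v_4 = A·v_3 = (6, 0).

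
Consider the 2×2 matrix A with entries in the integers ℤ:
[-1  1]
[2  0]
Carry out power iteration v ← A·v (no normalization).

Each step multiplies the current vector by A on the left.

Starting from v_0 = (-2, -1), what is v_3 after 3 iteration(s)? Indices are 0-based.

v_0 = (-2, -1).
v_1 = A·v_0 = (1, -4).
v_2 = A·v_1 = (-5, 2).
v_3 = A·v_2 = (7, -10).

v_3 = (7, -10)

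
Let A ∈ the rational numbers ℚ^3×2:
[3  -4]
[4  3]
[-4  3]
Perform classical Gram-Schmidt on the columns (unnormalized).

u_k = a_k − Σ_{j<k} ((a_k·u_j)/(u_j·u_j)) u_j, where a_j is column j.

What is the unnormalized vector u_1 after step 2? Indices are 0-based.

u_1 = (-128/41, 171/41, 75/41)

Step 1: u_0 = a_0 = (3, 4, -4).
Step 2: u_1 = a_1 − (-12/41)·u_0 = (-128/41, 171/41, 75/41).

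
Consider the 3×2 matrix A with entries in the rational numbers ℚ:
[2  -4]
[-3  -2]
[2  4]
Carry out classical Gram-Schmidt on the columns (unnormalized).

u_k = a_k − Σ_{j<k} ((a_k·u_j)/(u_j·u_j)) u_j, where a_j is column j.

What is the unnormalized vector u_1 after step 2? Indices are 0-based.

Step 1: u_0 = a_0 = (2, -3, 2).
Step 2: u_1 = a_1 − (6/17)·u_0 = (-80/17, -16/17, 56/17).

u_1 = (-80/17, -16/17, 56/17)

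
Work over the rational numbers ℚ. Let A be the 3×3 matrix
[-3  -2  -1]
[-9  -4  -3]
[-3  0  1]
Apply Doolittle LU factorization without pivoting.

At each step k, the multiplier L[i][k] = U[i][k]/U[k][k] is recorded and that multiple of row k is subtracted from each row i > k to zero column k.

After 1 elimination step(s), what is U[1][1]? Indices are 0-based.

[col 0] pivot -3
  R1 -= 3*R0 → (0, 2, 0)  (L[1][0] := 3)
  R2 -= 1*R0 → (0, 2, 2)  (L[2][0] := 1)

U[1][1] = 2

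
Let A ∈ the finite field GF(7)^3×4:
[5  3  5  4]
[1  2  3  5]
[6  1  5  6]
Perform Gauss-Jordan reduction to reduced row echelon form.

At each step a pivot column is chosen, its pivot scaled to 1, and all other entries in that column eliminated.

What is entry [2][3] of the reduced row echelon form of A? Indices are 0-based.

M[2][3] = 0

step 1: normalize row 0 (÷5) = (1, 2, 1, 5)
  row 1: subtract 1×row0 = (0, 0, 2, 0)
  row 2: subtract 6×row0 = (0, 3, 6, 4)
step 2: exchange rows 1,2
step 2: normalize row 1 (÷3) = (0, 1, 2, 6)
  row 0: subtract 2×row1 = (1, 0, 4, 0)
step 3: normalize row 2 (÷2) = (0, 0, 1, 0)
  row 0: subtract 4×row2 = (1, 0, 0, 0)
  row 1: subtract 2×row2 = (0, 1, 0, 6)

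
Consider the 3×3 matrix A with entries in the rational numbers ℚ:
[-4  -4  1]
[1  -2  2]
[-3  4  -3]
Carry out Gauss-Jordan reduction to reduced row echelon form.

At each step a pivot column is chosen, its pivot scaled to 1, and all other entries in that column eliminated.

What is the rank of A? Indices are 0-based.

rank = 3

[1] R0 /= -4  ⇒  (1, 1, -1/4)
     R1 -= 1·R0  ⇒  (0, -3, 9/4)
     R2 -= -3·R0  ⇒  (0, 7, -15/4)
[2] R1 /= -3  ⇒  (0, 1, -3/4)
     R0 -= 1·R1  ⇒  (1, 0, 1/2)
     R2 -= 7·R1  ⇒  (0, 0, 3/2)
[3] R2 /= 3/2  ⇒  (0, 0, 1)
     R0 -= 1/2·R2  ⇒  (1, 0, 0)
     R1 -= -3/4·R2  ⇒  (0, 1, 0)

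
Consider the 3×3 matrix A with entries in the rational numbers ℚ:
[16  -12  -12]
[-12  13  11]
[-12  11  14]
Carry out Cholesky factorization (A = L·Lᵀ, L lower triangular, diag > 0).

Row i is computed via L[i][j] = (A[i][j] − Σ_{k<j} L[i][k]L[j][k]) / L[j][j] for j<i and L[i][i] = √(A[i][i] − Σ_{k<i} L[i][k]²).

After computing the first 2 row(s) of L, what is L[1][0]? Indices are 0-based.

Step 1: L[0][0] = √(16) = 4.
  L[1][0] = (-12) / L[0][0] = -3.
Step 2: L[1][1] = √(4) = 2.

L[1][0] = -3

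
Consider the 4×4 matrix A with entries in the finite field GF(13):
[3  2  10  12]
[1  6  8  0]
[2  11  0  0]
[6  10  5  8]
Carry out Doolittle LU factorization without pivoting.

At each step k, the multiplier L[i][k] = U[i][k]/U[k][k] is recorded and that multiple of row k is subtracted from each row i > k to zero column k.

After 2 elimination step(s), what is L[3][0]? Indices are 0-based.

Step 1: pivot at (0,0) is 3.
  row1 ← row1 − (9)·row0  ⇒  L[1][0]=9, U row1=(0, 1, 9, 9)
  row2 ← row2 − (5)·row0  ⇒  L[2][0]=5, U row2=(0, 1, 2, 5)
  row3 ← row3 − (2)·row0  ⇒  L[3][0]=2, U row3=(0, 6, 11, 10)
Step 2: pivot at (1,1) is 1.
  row2 ← row2 − (1)·row1  ⇒  L[2][1]=1, U row2=(0, 0, 6, 9)
  row3 ← row3 − (6)·row1  ⇒  L[3][1]=6, U row3=(0, 0, 9, 8)

L[3][0] = 2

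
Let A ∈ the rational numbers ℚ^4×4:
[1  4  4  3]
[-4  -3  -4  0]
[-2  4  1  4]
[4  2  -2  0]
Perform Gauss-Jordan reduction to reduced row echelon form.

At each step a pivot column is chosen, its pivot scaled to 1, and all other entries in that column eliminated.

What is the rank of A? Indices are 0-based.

rank = 4

[1] R0 /= 1  ⇒  (1, 4, 4, 3)
     R1 -= -4·R0  ⇒  (0, 13, 12, 12)
     R2 -= -2·R0  ⇒  (0, 12, 9, 10)
     R3 -= 4·R0  ⇒  (0, -14, -18, -12)
[2] R1 /= 13  ⇒  (0, 1, 12/13, 12/13)
     R0 -= 4·R1  ⇒  (1, 0, 4/13, -9/13)
     R2 -= 12·R1  ⇒  (0, 0, -27/13, -14/13)
     R3 -= -14·R1  ⇒  (0, 0, -66/13, 12/13)
[3] R2 /= -27/13  ⇒  (0, 0, 1, 14/27)
     R0 -= 4/13·R2  ⇒  (1, 0, 0, -23/27)
     R1 -= 12/13·R2  ⇒  (0, 1, 0, 4/9)
     R3 -= -66/13·R2  ⇒  (0, 0, 0, 32/9)
[4] R3 /= 32/9  ⇒  (0, 0, 0, 1)
     R0 -= -23/27·R3  ⇒  (1, 0, 0, 0)
     R1 -= 4/9·R3  ⇒  (0, 1, 0, 0)
     R2 -= 14/27·R3  ⇒  (0, 0, 1, 0)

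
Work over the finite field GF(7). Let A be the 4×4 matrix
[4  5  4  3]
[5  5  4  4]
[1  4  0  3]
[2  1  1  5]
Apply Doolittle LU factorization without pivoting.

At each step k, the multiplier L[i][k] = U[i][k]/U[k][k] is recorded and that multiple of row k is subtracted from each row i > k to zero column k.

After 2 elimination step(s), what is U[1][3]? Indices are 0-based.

U[1][3] = 2

k=0: U[0][0]=4
  eliminate (1,0): mult=3, new row 1: (0, 4, 6, 2); set L[1][0]=3
  eliminate (2,0): mult=2, new row 2: (0, 1, 6, 4); set L[2][0]=2
  eliminate (3,0): mult=4, new row 3: (0, 2, 6, 0); set L[3][0]=4
k=1: U[1][1]=4
  eliminate (2,1): mult=2, new row 2: (0, 0, 1, 0); set L[2][1]=2
  eliminate (3,1): mult=4, new row 3: (0, 0, 3, 6); set L[3][1]=4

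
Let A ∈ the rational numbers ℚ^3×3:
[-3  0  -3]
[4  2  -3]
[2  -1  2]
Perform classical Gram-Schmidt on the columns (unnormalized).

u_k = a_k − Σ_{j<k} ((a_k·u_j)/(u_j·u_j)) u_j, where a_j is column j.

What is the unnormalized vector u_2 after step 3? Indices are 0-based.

u_2 = (-168/109, -63/109, -126/109)

Step 1: u_0 = a_0 = (-3, 4, 2).
Step 2: u_1 = a_1 − (6/29)·u_0 = (18/29, 34/29, -41/29).
Step 3: u_2 = a_2 − (1/29)·u_0 − (-238/109)·u_1 = (-168/109, -63/109, -126/109).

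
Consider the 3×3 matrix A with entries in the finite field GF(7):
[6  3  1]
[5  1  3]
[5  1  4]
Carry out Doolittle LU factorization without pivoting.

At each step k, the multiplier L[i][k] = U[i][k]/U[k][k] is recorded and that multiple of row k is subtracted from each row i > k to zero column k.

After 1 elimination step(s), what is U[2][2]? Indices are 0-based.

U[2][2] = 2

Step 1: pivot at (0,0) is 6.
  row1 ← row1 − (2)·row0  ⇒  L[1][0]=2, U row1=(0, 2, 1)
  row2 ← row2 − (2)·row0  ⇒  L[2][0]=2, U row2=(0, 2, 2)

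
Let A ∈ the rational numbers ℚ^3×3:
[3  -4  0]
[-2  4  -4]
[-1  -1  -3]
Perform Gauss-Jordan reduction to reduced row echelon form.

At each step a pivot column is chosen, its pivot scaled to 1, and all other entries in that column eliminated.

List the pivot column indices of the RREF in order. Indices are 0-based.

pivot columns: 0, 1, 2

[1] R0 /= 3  ⇒  (1, -4/3, 0)
     R1 -= -2·R0  ⇒  (0, 4/3, -4)
     R2 -= -1·R0  ⇒  (0, -7/3, -3)
[2] R1 /= 4/3  ⇒  (0, 1, -3)
     R0 -= -4/3·R1  ⇒  (1, 0, -4)
     R2 -= -7/3·R1  ⇒  (0, 0, -10)
[3] R2 /= -10  ⇒  (0, 0, 1)
     R0 -= -4·R2  ⇒  (1, 0, 0)
     R1 -= -3·R2  ⇒  (0, 1, 0)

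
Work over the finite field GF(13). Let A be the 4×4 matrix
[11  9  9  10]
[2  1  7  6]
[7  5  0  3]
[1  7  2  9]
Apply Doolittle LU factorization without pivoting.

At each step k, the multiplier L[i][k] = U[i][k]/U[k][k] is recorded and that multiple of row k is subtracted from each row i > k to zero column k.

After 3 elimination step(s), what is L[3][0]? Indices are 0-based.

L[3][0] = 6

[col 0] pivot 11
  R1 -= 12*R0 → (0, 10, 3, 3)  (L[1][0] := 12)
  R2 -= 3*R0 → (0, 4, 12, 12)  (L[2][0] := 3)
  R3 -= 6*R0 → (0, 5, 0, 1)  (L[3][0] := 6)
[col 1] pivot 10
  R2 -= 3*R1 → (0, 0, 3, 3)  (L[2][1] := 3)
  R3 -= 7*R1 → (0, 0, 5, 6)  (L[3][1] := 7)
[col 2] pivot 3
  R3 -= 6*R2 → (0, 0, 0, 1)  (L[3][2] := 6)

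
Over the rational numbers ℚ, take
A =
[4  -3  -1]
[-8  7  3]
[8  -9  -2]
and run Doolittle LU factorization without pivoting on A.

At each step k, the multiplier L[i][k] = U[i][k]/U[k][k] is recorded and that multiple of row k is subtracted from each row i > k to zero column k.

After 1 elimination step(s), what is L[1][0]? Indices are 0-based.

L[1][0] = -2

k=0: U[0][0]=4
  eliminate (1,0): mult=-2, new row 1: (0, 1, 1); set L[1][0]=-2
  eliminate (2,0): mult=2, new row 2: (0, -3, 0); set L[2][0]=2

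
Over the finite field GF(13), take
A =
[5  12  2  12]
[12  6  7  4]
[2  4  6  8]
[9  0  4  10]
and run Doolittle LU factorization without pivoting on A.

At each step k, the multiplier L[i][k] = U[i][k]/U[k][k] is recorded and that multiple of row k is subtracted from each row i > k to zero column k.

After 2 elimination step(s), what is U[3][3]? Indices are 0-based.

Step 1: pivot at (0,0) is 5.
  row1 ← row1 − (5)·row0  ⇒  L[1][0]=5, U row1=(0, 11, 10, 9)
  row2 ← row2 − (3)·row0  ⇒  L[2][0]=3, U row2=(0, 7, 0, 11)
  row3 ← row3 − (7)·row0  ⇒  L[3][0]=7, U row3=(0, 7, 3, 4)
Step 2: pivot at (1,1) is 11.
  row2 ← row2 − (3)·row1  ⇒  L[2][1]=3, U row2=(0, 0, 9, 10)
  row3 ← row3 − (3)·row1  ⇒  L[3][1]=3, U row3=(0, 0, 12, 3)

U[3][3] = 3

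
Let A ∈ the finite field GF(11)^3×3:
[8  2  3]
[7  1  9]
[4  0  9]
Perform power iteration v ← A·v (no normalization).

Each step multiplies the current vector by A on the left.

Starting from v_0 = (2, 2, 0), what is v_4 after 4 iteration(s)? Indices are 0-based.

v_0 = (2, 2, 0).
v_1 = A·v_0 = (9, 5, 8).
v_2 = A·v_1 = (7, 8, 9).
v_3 = A·v_2 = (0, 6, 10).
v_4 = A·v_3 = (9, 8, 2).

v_4 = (9, 8, 2)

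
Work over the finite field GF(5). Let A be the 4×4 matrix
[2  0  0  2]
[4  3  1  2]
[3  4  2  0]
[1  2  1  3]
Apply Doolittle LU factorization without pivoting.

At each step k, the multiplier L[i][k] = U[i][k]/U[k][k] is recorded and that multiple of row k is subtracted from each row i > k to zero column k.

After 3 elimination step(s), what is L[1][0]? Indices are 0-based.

k=0: U[0][0]=2
  eliminate (1,0): mult=2, new row 1: (0, 3, 1, 3); set L[1][0]=2
  eliminate (2,0): mult=4, new row 2: (0, 4, 2, 2); set L[2][0]=4
  eliminate (3,0): mult=3, new row 3: (0, 2, 1, 2); set L[3][0]=3
k=1: U[1][1]=3
  eliminate (2,1): mult=3, new row 2: (0, 0, 4, 3); set L[2][1]=3
  eliminate (3,1): mult=4, new row 3: (0, 0, 2, 0); set L[3][1]=4
k=2: U[2][2]=4
  eliminate (3,2): mult=3, new row 3: (0, 0, 0, 1); set L[3][2]=3

L[1][0] = 2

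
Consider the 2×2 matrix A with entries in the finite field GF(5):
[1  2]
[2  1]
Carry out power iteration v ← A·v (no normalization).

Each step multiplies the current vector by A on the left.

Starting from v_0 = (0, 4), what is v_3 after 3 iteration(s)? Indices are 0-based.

v_3 = (1, 2)

v_0 = (0, 4).
v_1 = A·v_0 = (3, 4).
v_2 = A·v_1 = (1, 0).
v_3 = A·v_2 = (1, 2).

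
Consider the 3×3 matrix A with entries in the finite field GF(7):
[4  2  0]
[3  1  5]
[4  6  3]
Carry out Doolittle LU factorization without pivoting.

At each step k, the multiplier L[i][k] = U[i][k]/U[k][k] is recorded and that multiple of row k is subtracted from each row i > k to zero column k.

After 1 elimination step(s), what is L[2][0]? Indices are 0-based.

L[2][0] = 1

Step 1: pivot at (0,0) is 4.
  row1 ← row1 − (6)·row0  ⇒  L[1][0]=6, U row1=(0, 3, 5)
  row2 ← row2 − (1)·row0  ⇒  L[2][0]=1, U row2=(0, 4, 3)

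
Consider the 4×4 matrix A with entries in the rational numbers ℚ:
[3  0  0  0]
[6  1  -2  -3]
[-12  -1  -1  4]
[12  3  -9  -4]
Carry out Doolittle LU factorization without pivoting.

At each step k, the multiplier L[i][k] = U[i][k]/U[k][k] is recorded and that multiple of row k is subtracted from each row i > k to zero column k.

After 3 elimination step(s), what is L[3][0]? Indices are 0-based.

L[3][0] = 4

Step 1: pivot at (0,0) is 3.
  row1 ← row1 − (2)·row0  ⇒  L[1][0]=2, U row1=(0, 1, -2, -3)
  row2 ← row2 − (-4)·row0  ⇒  L[2][0]=-4, U row2=(0, -1, -1, 4)
  row3 ← row3 − (4)·row0  ⇒  L[3][0]=4, U row3=(0, 3, -9, -4)
Step 2: pivot at (1,1) is 1.
  row2 ← row2 − (-1)·row1  ⇒  L[2][1]=-1, U row2=(0, 0, -3, 1)
  row3 ← row3 − (3)·row1  ⇒  L[3][1]=3, U row3=(0, 0, -3, 5)
Step 3: pivot at (2,2) is -3.
  row3 ← row3 − (1)·row2  ⇒  L[3][2]=1, U row3=(0, 0, 0, 4)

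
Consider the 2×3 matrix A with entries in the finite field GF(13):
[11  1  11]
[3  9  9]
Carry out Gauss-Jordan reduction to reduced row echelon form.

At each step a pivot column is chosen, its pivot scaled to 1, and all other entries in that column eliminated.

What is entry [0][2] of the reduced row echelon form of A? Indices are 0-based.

[1] R0 /= 11  ⇒  (1, 6, 1)
     R1 -= 3·R0  ⇒  (0, 4, 6)
[2] R1 /= 4  ⇒  (0, 1, 8)
     R0 -= 6·R1  ⇒  (1, 0, 5)

M[0][2] = 5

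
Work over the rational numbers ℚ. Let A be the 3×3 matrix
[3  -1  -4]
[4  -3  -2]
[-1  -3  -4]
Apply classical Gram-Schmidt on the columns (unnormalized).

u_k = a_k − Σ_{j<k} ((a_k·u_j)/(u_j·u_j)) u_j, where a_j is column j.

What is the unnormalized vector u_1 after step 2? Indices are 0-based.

u_1 = (5/13, -15/13, -45/13)

Step 1: u_0 = a_0 = (3, 4, -1).
Step 2: u_1 = a_1 − (-6/13)·u_0 = (5/13, -15/13, -45/13).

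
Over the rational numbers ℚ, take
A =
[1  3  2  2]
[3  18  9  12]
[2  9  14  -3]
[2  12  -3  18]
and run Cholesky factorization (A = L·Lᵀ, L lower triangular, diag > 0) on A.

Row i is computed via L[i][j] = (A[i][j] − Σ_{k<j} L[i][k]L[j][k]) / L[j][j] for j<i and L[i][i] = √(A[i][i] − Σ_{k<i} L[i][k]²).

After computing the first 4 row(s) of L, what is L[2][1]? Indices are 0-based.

Step 1: L[0][0] = √(1) = 1.
  L[1][0] = (3) / L[0][0] = 3.
Step 2: L[1][1] = √(9) = 3.
  L[2][0] = (2) / L[0][0] = 2.
  L[2][1] = (3) / L[1][1] = 1.
Step 3: L[2][2] = √(9) = 3.
  L[3][0] = (2) / L[0][0] = 2.
  L[3][1] = (6) / L[1][1] = 2.
  L[3][2] = (-9) / L[2][2] = -3.
Step 4: L[3][3] = √(1) = 1.

L[2][1] = 1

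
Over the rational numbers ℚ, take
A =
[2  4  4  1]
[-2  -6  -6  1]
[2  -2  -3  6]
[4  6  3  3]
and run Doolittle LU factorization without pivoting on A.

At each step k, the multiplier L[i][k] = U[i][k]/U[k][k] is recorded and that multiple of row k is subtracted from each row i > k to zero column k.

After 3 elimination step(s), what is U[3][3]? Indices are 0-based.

k=0: U[0][0]=2
  eliminate (1,0): mult=-1, new row 1: (0, -2, -2, 2); set L[1][0]=-1
  eliminate (2,0): mult=1, new row 2: (0, -6, -7, 5); set L[2][0]=1
  eliminate (3,0): mult=2, new row 3: (0, -2, -5, 1); set L[3][0]=2
k=1: U[1][1]=-2
  eliminate (2,1): mult=3, new row 2: (0, 0, -1, -1); set L[2][1]=3
  eliminate (3,1): mult=1, new row 3: (0, 0, -3, -1); set L[3][1]=1
k=2: U[2][2]=-1
  eliminate (3,2): mult=3, new row 3: (0, 0, 0, 2); set L[3][2]=3

U[3][3] = 2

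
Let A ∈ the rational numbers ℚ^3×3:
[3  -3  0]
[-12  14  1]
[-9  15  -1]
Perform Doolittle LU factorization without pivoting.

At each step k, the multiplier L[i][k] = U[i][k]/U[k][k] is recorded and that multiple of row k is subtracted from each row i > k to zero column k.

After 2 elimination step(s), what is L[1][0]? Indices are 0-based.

[col 0] pivot 3
  R1 -= -4*R0 → (0, 2, 1)  (L[1][0] := -4)
  R2 -= -3*R0 → (0, 6, -1)  (L[2][0] := -3)
[col 1] pivot 2
  R2 -= 3*R1 → (0, 0, -4)  (L[2][1] := 3)

L[1][0] = -4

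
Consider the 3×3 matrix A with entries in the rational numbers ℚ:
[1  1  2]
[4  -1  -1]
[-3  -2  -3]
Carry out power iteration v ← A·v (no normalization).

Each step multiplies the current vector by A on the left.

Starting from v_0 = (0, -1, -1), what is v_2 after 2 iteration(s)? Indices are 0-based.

v_0 = (0, -1, -1).
v_1 = A·v_0 = (-3, 2, 5).
v_2 = A·v_1 = (9, -19, -10).

v_2 = (9, -19, -10)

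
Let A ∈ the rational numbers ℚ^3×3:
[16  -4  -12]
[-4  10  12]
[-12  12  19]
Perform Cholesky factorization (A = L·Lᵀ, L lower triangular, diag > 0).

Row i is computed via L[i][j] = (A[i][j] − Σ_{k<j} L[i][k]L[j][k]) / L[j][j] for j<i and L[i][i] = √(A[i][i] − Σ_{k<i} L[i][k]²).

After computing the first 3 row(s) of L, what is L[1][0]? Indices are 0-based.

Step 1: L[0][0] = √(16) = 4.
  L[1][0] = (-4) / L[0][0] = -1.
Step 2: L[1][1] = √(9) = 3.
  L[2][0] = (-12) / L[0][0] = -3.
  L[2][1] = (9) / L[1][1] = 3.
Step 3: L[2][2] = √(1) = 1.

L[1][0] = -1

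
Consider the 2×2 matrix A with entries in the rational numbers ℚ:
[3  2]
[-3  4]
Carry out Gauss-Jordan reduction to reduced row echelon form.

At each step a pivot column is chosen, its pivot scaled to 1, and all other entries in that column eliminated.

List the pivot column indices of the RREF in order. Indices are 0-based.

step 1: normalize row 0 (÷3) = (1, 2/3)
  row 1: subtract -3×row0 = (0, 6)
step 2: normalize row 1 (÷6) = (0, 1)
  row 0: subtract 2/3×row1 = (1, 0)

pivot columns: 0, 1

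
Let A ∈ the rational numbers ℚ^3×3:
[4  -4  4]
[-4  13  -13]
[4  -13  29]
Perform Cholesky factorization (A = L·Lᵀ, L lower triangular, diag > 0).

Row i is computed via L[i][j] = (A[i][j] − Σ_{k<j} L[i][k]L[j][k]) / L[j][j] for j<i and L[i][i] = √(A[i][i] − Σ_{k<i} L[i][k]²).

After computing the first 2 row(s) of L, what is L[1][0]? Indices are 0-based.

Step 1: L[0][0] = √(4) = 2.
  L[1][0] = (-4) / L[0][0] = -2.
Step 2: L[1][1] = √(9) = 3.

L[1][0] = -2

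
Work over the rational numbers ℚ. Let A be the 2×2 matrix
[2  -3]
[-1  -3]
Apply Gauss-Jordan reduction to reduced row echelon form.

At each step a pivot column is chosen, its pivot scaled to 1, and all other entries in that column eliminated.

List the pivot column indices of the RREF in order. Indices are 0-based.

pivot columns: 0, 1

[1] R0 /= 2  ⇒  (1, -3/2)
     R1 -= -1·R0  ⇒  (0, -9/2)
[2] R1 /= -9/2  ⇒  (0, 1)
     R0 -= -3/2·R1  ⇒  (1, 0)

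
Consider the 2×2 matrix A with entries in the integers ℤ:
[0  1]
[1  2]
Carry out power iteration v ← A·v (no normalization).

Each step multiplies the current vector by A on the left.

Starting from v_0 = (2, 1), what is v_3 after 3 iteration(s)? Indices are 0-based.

v_3 = (9, 22)

v_0 = (2, 1).
v_1 = A·v_0 = (1, 4).
v_2 = A·v_1 = (4, 9).
v_3 = A·v_2 = (9, 22).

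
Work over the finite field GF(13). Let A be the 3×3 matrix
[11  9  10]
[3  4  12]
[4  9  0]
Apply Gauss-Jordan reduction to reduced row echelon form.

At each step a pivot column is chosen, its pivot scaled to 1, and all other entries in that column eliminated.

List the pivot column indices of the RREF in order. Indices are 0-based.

step 1: normalize row 0 (÷11) = (1, 2, 8)
  row 1: subtract 3×row0 = (0, 11, 1)
  row 2: subtract 4×row0 = (0, 1, 7)
step 2: normalize row 1 (÷11) = (0, 1, 6)
  row 0: subtract 2×row1 = (1, 0, 9)
  row 2: subtract 1×row1 = (0, 0, 1)
step 3: normalize row 2 (÷1) = (0, 0, 1)
  row 0: subtract 9×row2 = (1, 0, 0)
  row 1: subtract 6×row2 = (0, 1, 0)

pivot columns: 0, 1, 2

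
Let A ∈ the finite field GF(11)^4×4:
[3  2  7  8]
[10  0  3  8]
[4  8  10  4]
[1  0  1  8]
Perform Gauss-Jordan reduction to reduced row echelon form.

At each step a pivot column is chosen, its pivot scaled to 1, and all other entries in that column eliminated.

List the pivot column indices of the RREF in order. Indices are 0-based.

pivot(0,0)=3: scale R0 → (1, 8, 6, 10)
  clear (1,0): R1 −= (10)R0 → (0, 8, 9, 7)
  clear (2,0): R2 −= (4)R0 → (0, 9, 8, 8)
  clear (3,0): R3 −= (1)R0 → (0, 3, 6, 9)
pivot(1,1)=8: scale R1 → (0, 1, 8, 5)
  clear (0,1): R0 −= (8)R1 → (1, 0, 8, 3)
  clear (2,1): R2 −= (9)R1 → (0, 0, 2, 7)
  clear (3,1): R3 −= (3)R1 → (0, 0, 4, 5)
pivot(2,2)=2: scale R2 → (0, 0, 1, 9)
  clear (0,2): R0 −= (8)R2 → (1, 0, 0, 8)
  clear (1,2): R1 −= (8)R2 → (0, 1, 0, 10)
  clear (3,2): R3 −= (4)R2 → (0, 0, 0, 2)
pivot(3,3)=2: scale R3 → (0, 0, 0, 1)
  clear (0,3): R0 −= (8)R3 → (1, 0, 0, 0)
  clear (1,3): R1 −= (10)R3 → (0, 1, 0, 0)
  clear (2,3): R2 −= (9)R3 → (0, 0, 1, 0)

pivot columns: 0, 1, 2, 3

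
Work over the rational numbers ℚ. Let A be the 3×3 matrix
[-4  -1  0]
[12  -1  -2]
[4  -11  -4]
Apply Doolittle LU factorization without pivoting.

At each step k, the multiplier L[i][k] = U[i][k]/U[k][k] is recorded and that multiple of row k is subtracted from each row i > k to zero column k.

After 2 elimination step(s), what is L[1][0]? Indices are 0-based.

L[1][0] = -3

k=0: U[0][0]=-4
  eliminate (1,0): mult=-3, new row 1: (0, -4, -2); set L[1][0]=-3
  eliminate (2,0): mult=-1, new row 2: (0, -12, -4); set L[2][0]=-1
k=1: U[1][1]=-4
  eliminate (2,1): mult=3, new row 2: (0, 0, 2); set L[2][1]=3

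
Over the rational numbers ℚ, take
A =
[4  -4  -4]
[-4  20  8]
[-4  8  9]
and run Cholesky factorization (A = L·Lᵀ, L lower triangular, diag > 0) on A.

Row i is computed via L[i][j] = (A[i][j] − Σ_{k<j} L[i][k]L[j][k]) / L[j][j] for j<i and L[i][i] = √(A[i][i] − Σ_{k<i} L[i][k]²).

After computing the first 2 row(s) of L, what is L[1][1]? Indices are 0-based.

L[1][1] = 4

Step 1: L[0][0] = √(4) = 2.
  L[1][0] = (-4) / L[0][0] = -2.
Step 2: L[1][1] = √(16) = 4.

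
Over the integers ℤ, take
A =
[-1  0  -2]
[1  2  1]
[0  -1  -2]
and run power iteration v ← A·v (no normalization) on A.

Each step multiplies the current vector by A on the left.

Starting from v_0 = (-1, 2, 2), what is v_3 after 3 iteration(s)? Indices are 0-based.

v_3 = (-29, 24, -15)

v_0 = (-1, 2, 2).
v_1 = A·v_0 = (-3, 5, -6).
v_2 = A·v_1 = (15, 1, 7).
v_3 = A·v_2 = (-29, 24, -15).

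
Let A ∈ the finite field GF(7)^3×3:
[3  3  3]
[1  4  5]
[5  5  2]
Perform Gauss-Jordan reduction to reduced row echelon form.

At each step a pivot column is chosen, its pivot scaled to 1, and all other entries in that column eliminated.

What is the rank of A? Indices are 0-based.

rank = 3

pivot(0,0)=3: scale R0 → (1, 1, 1)
  clear (1,0): R1 −= (1)R0 → (0, 3, 4)
  clear (2,0): R2 −= (5)R0 → (0, 0, 4)
pivot(1,1)=3: scale R1 → (0, 1, 6)
  clear (0,1): R0 −= (1)R1 → (1, 0, 2)
pivot(2,2)=4: scale R2 → (0, 0, 1)
  clear (0,2): R0 −= (2)R2 → (1, 0, 0)
  clear (1,2): R1 −= (6)R2 → (0, 1, 0)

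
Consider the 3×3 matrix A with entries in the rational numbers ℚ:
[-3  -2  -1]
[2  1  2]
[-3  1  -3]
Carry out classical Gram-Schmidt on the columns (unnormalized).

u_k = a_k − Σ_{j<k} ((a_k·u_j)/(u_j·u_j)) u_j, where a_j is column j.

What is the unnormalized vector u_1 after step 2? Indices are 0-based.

u_1 = (-29/22, 6/11, 37/22)

Step 1: u_0 = a_0 = (-3, 2, -3).
Step 2: u_1 = a_1 − (5/22)·u_0 = (-29/22, 6/11, 37/22).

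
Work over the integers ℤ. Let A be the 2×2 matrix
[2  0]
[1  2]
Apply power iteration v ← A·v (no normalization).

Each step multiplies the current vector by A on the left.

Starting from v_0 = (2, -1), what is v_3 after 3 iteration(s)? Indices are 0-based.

v_3 = (16, 16)

v_0 = (2, -1).
v_1 = A·v_0 = (4, 0).
v_2 = A·v_1 = (8, 4).
v_3 = A·v_2 = (16, 16).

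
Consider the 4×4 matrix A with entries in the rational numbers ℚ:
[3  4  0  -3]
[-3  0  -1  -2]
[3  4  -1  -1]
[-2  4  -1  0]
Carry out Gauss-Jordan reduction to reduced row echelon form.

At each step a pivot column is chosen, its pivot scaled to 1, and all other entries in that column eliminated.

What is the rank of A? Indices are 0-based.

step 1: normalize row 0 (÷3) = (1, 4/3, 0, -1)
  row 1: subtract -3×row0 = (0, 4, -1, -5)
  row 2: subtract 3×row0 = (0, 0, -1, 2)
  row 3: subtract -2×row0 = (0, 20/3, -1, -2)
step 2: normalize row 1 (÷4) = (0, 1, -1/4, -5/4)
  row 0: subtract 4/3×row1 = (1, 0, 1/3, 2/3)
  row 3: subtract 20/3×row1 = (0, 0, 2/3, 19/3)
step 3: normalize row 2 (÷-1) = (0, 0, 1, -2)
  row 0: subtract 1/3×row2 = (1, 0, 0, 4/3)
  row 1: subtract -1/4×row2 = (0, 1, 0, -7/4)
  row 3: subtract 2/3×row2 = (0, 0, 0, 23/3)
step 4: normalize row 3 (÷23/3) = (0, 0, 0, 1)
  row 0: subtract 4/3×row3 = (1, 0, 0, 0)
  row 1: subtract -7/4×row3 = (0, 1, 0, 0)
  row 2: subtract -2×row3 = (0, 0, 1, 0)

rank = 4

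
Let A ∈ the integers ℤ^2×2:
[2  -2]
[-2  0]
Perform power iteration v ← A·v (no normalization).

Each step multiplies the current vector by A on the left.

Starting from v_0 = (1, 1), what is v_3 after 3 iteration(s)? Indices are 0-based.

v_3 = (8, -8)

v_0 = (1, 1).
v_1 = A·v_0 = (0, -2).
v_2 = A·v_1 = (4, 0).
v_3 = A·v_2 = (8, -8).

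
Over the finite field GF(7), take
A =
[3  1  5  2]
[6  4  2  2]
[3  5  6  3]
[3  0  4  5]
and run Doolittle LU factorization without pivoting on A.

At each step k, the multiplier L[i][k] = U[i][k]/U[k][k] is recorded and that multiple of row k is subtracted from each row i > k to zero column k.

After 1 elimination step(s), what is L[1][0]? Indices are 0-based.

Step 1: pivot at (0,0) is 3.
  row1 ← row1 − (2)·row0  ⇒  L[1][0]=2, U row1=(0, 2, 6, 5)
  row2 ← row2 − (1)·row0  ⇒  L[2][0]=1, U row2=(0, 4, 1, 1)
  row3 ← row3 − (1)·row0  ⇒  L[3][0]=1, U row3=(0, 6, 6, 3)

L[1][0] = 2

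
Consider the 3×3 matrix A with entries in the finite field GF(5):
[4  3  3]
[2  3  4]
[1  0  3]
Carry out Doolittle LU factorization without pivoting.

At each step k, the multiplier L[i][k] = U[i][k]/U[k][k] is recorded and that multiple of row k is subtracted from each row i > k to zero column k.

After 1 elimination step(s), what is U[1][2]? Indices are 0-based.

Step 1: pivot at (0,0) is 4.
  row1 ← row1 − (3)·row0  ⇒  L[1][0]=3, U row1=(0, 4, 0)
  row2 ← row2 − (4)·row0  ⇒  L[2][0]=4, U row2=(0, 3, 1)

U[1][2] = 0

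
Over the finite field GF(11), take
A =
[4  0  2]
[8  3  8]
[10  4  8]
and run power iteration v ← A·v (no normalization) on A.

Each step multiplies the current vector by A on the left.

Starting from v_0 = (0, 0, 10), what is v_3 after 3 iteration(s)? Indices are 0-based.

v_3 = (2, 9, 0)

v_0 = (0, 0, 10).
v_1 = A·v_0 = (9, 3, 3).
v_2 = A·v_1 = (9, 6, 5).
v_3 = A·v_2 = (2, 9, 0).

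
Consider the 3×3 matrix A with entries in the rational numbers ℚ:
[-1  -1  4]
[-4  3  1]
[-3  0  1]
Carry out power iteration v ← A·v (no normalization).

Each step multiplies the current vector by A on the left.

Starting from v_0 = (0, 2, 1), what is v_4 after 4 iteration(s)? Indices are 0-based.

v_4 = (12, 297, 97)

v_0 = (0, 2, 1).
v_1 = A·v_0 = (2, 7, 1).
v_2 = A·v_1 = (-5, 14, -5).
v_3 = A·v_2 = (-29, 57, 10).
v_4 = A·v_3 = (12, 297, 97).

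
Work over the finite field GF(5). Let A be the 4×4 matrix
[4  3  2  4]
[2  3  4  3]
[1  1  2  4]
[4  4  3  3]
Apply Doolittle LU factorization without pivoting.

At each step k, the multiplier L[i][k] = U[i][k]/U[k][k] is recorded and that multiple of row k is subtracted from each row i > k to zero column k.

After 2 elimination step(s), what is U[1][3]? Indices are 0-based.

U[1][3] = 1

Step 1: pivot at (0,0) is 4.
  row1 ← row1 − (3)·row0  ⇒  L[1][0]=3, U row1=(0, 4, 3, 1)
  row2 ← row2 − (4)·row0  ⇒  L[2][0]=4, U row2=(0, 4, 4, 3)
  row3 ← row3 − (1)·row0  ⇒  L[3][0]=1, U row3=(0, 1, 1, 4)
Step 2: pivot at (1,1) is 4.
  row2 ← row2 − (1)·row1  ⇒  L[2][1]=1, U row2=(0, 0, 1, 2)
  row3 ← row3 − (4)·row1  ⇒  L[3][1]=4, U row3=(0, 0, 4, 0)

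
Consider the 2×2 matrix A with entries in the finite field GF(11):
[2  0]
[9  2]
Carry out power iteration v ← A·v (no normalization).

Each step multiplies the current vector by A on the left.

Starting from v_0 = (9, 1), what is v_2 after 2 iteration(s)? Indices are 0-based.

v_0 = (9, 1).
v_1 = A·v_0 = (7, 6).
v_2 = A·v_1 = (3, 9).

v_2 = (3, 9)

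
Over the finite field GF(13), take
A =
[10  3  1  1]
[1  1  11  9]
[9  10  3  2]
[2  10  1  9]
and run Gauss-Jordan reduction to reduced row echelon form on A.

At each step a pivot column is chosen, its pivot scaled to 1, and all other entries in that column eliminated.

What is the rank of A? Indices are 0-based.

[1] R0 /= 10  ⇒  (1, 12, 4, 4)
     R1 -= 1·R0  ⇒  (0, 2, 7, 5)
     R2 -= 9·R0  ⇒  (0, 6, 6, 5)
     R3 -= 2·R0  ⇒  (0, 12, 6, 1)
[2] R1 /= 2  ⇒  (0, 1, 10, 9)
     R0 -= 12·R1  ⇒  (1, 0, 1, 0)
     R2 -= 6·R1  ⇒  (0, 0, 11, 3)
     R3 -= 12·R1  ⇒  (0, 0, 3, 10)
[3] R2 /= 11  ⇒  (0, 0, 1, 5)
     R0 -= 1·R2  ⇒  (1, 0, 0, 8)
     R1 -= 10·R2  ⇒  (0, 1, 0, 11)
     R3 -= 3·R2  ⇒  (0, 0, 0, 8)
[4] R3 /= 8  ⇒  (0, 0, 0, 1)
     R0 -= 8·R3  ⇒  (1, 0, 0, 0)
     R1 -= 11·R3  ⇒  (0, 1, 0, 0)
     R2 -= 5·R3  ⇒  (0, 0, 1, 0)

rank = 4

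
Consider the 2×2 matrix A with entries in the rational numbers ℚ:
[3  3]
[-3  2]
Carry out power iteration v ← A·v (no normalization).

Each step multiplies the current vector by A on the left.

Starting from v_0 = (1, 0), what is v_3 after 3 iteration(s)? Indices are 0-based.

v_0 = (1, 0).
v_1 = A·v_0 = (3, -3).
v_2 = A·v_1 = (0, -15).
v_3 = A·v_2 = (-45, -30).

v_3 = (-45, -30)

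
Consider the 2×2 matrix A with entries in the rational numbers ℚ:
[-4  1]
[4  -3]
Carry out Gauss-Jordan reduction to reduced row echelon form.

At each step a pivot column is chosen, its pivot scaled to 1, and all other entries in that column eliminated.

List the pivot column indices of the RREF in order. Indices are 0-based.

[1] R0 /= -4  ⇒  (1, -1/4)
     R1 -= 4·R0  ⇒  (0, -2)
[2] R1 /= -2  ⇒  (0, 1)
     R0 -= -1/4·R1  ⇒  (1, 0)

pivot columns: 0, 1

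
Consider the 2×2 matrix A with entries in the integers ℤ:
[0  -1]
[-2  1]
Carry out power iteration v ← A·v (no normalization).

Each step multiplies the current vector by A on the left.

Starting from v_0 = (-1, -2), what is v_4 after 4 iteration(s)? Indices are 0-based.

v_4 = (4, -12)

v_0 = (-1, -2).
v_1 = A·v_0 = (2, 0).
v_2 = A·v_1 = (0, -4).
v_3 = A·v_2 = (4, -4).
v_4 = A·v_3 = (4, -12).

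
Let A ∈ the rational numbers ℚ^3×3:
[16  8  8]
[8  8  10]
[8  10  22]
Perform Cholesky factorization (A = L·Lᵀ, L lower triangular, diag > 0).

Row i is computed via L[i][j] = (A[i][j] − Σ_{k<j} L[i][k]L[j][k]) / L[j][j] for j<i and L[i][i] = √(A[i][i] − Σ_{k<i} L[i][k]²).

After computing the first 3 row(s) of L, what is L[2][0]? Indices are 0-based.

Step 1: L[0][0] = √(16) = 4.
  L[1][0] = (8) / L[0][0] = 2.
Step 2: L[1][1] = √(4) = 2.
  L[2][0] = (8) / L[0][0] = 2.
  L[2][1] = (6) / L[1][1] = 3.
Step 3: L[2][2] = √(9) = 3.

L[2][0] = 2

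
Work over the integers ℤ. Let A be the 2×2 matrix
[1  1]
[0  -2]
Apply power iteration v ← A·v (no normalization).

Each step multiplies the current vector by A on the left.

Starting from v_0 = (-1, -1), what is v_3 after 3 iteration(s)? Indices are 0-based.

v_0 = (-1, -1).
v_1 = A·v_0 = (-2, 2).
v_2 = A·v_1 = (0, -4).
v_3 = A·v_2 = (-4, 8).

v_3 = (-4, 8)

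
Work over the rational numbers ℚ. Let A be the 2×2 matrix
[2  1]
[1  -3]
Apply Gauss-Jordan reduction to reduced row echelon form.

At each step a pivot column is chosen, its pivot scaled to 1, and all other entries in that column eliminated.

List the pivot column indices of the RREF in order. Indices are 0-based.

pivot columns: 0, 1

[1] R0 /= 2  ⇒  (1, 1/2)
     R1 -= 1·R0  ⇒  (0, -7/2)
[2] R1 /= -7/2  ⇒  (0, 1)
     R0 -= 1/2·R1  ⇒  (1, 0)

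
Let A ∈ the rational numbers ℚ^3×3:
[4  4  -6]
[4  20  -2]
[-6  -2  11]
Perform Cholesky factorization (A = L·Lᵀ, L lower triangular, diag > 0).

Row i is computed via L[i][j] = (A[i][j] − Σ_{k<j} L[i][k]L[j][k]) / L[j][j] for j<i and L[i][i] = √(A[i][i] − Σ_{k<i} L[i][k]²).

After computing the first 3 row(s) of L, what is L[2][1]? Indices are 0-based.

L[2][1] = 1

Step 1: L[0][0] = √(4) = 2.
  L[1][0] = (4) / L[0][0] = 2.
Step 2: L[1][1] = √(16) = 4.
  L[2][0] = (-6) / L[0][0] = -3.
  L[2][1] = (4) / L[1][1] = 1.
Step 3: L[2][2] = √(1) = 1.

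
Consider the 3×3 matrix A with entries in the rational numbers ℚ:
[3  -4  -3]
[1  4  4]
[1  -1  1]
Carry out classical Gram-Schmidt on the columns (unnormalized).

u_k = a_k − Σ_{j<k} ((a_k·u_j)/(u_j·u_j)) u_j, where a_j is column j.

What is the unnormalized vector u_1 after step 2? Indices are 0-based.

Step 1: u_0 = a_0 = (3, 1, 1).
Step 2: u_1 = a_1 − (-9/11)·u_0 = (-17/11, 53/11, -2/11).

u_1 = (-17/11, 53/11, -2/11)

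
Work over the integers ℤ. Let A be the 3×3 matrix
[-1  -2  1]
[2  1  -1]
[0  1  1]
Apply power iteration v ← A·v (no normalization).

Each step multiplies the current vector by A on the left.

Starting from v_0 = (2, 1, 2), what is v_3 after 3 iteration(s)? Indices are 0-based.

v_3 = (15, -12, 2)

v_0 = (2, 1, 2).
v_1 = A·v_0 = (-2, 3, 3).
v_2 = A·v_1 = (-1, -4, 6).
v_3 = A·v_2 = (15, -12, 2).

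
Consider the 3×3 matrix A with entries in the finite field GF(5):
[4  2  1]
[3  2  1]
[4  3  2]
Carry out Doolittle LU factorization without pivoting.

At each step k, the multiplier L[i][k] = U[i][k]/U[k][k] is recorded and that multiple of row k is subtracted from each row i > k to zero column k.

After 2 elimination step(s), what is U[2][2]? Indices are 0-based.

U[2][2] = 3

[col 0] pivot 4
  R1 -= 2*R0 → (0, 3, 4)  (L[1][0] := 2)
  R2 -= 1*R0 → (0, 1, 1)  (L[2][0] := 1)
[col 1] pivot 3
  R2 -= 2*R1 → (0, 0, 3)  (L[2][1] := 2)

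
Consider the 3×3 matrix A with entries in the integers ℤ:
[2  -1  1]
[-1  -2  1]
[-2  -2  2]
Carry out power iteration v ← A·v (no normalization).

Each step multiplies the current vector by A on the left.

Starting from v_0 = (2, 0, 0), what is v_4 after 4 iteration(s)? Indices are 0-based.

v_0 = (2, 0, 0).
v_1 = A·v_0 = (4, -2, -4).
v_2 = A·v_1 = (6, -4, -12).
v_3 = A·v_2 = (4, -10, -28).
v_4 = A·v_3 = (-10, -12, -44).

v_4 = (-10, -12, -44)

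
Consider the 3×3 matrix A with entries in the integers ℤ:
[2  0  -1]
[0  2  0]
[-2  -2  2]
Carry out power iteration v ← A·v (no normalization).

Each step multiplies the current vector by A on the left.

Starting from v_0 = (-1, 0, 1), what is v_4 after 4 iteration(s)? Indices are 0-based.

v_0 = (-1, 0, 1).
v_1 = A·v_0 = (-3, 0, 4).
v_2 = A·v_1 = (-10, 0, 14).
v_3 = A·v_2 = (-34, 0, 48).
v_4 = A·v_3 = (-116, 0, 164).

v_4 = (-116, 0, 164)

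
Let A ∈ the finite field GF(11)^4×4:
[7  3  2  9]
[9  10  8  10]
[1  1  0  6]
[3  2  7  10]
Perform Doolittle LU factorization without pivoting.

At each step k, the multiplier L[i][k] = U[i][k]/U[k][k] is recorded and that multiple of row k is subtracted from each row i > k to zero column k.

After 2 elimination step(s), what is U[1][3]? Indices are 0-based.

[col 0] pivot 7
  R1 -= 6*R0 → (0, 3, 7, 0)  (L[1][0] := 6)
  R2 -= 8*R0 → (0, 10, 6, 0)  (L[2][0] := 8)
  R3 -= 2*R0 → (0, 7, 3, 3)  (L[3][0] := 2)
[col 1] pivot 3
  R2 -= 7*R1 → (0, 0, 1, 0)  (L[2][1] := 7)
  R3 -= 6*R1 → (0, 0, 5, 3)  (L[3][1] := 6)

U[1][3] = 0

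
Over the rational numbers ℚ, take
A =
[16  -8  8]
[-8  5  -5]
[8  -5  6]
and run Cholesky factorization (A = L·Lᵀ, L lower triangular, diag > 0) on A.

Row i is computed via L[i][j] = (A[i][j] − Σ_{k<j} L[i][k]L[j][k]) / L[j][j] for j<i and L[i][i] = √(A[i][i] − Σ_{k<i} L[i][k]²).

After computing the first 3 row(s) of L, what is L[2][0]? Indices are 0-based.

L[2][0] = 2

Step 1: L[0][0] = √(16) = 4.
  L[1][0] = (-8) / L[0][0] = -2.
Step 2: L[1][1] = √(1) = 1.
  L[2][0] = (8) / L[0][0] = 2.
  L[2][1] = (-1) / L[1][1] = -1.
Step 3: L[2][2] = √(1) = 1.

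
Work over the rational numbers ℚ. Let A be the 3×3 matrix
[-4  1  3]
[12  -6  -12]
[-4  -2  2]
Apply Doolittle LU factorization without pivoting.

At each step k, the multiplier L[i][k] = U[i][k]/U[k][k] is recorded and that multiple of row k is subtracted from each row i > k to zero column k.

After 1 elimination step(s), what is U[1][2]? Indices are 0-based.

[col 0] pivot -4
  R1 -= -3*R0 → (0, -3, -3)  (L[1][0] := -3)
  R2 -= 1*R0 → (0, -3, -1)  (L[2][0] := 1)

U[1][2] = -3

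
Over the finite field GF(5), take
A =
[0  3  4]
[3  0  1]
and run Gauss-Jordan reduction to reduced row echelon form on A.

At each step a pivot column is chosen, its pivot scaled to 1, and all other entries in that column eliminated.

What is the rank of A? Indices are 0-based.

rank = 2

pivot(0,0): swap R0↔R1
pivot(0,0)=3: scale R0 → (1, 0, 2)
pivot(1,1)=3: scale R1 → (0, 1, 3)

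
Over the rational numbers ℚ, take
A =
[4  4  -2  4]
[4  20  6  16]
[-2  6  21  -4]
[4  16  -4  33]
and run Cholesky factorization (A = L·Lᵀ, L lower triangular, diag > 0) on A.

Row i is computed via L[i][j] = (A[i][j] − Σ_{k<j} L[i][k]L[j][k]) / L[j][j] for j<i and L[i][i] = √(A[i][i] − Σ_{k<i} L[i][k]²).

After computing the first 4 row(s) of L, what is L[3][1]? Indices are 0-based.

Step 1: L[0][0] = √(4) = 2.
  L[1][0] = (4) / L[0][0] = 2.
Step 2: L[1][1] = √(16) = 4.
  L[2][0] = (-2) / L[0][0] = -1.
  L[2][1] = (8) / L[1][1] = 2.
Step 3: L[2][2] = √(16) = 4.
  L[3][0] = (4) / L[0][0] = 2.
  L[3][1] = (12) / L[1][1] = 3.
  L[3][2] = (-8) / L[2][2] = -2.
Step 4: L[3][3] = √(16) = 4.

L[3][1] = 3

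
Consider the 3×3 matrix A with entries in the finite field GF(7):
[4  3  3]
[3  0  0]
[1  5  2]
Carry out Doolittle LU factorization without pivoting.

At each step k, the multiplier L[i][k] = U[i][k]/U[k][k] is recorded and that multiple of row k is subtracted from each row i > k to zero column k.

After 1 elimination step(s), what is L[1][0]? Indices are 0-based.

Step 1: pivot at (0,0) is 4.
  row1 ← row1 − (6)·row0  ⇒  L[1][0]=6, U row1=(0, 3, 3)
  row2 ← row2 − (2)·row0  ⇒  L[2][0]=2, U row2=(0, 6, 3)

L[1][0] = 6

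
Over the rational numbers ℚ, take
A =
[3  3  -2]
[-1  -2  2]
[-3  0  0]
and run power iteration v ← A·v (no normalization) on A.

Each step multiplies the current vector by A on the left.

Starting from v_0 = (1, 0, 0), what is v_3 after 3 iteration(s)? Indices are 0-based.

v_0 = (1, 0, 0).
v_1 = A·v_0 = (3, -1, -3).
v_2 = A·v_1 = (12, -7, -9).
v_3 = A·v_2 = (33, -16, -36).

v_3 = (33, -16, -36)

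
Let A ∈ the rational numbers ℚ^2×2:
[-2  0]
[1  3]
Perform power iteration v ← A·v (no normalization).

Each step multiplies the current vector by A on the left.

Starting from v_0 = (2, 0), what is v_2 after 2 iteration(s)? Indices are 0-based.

v_0 = (2, 0).
v_1 = A·v_0 = (-4, 2).
v_2 = A·v_1 = (8, 2).

v_2 = (8, 2)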